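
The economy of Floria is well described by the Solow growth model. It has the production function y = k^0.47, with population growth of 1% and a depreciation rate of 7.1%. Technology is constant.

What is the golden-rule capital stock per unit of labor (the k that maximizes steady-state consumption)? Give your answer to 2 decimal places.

The golden rule sets f'(k) = n + δ, i.e. α·k^(α−1) = n + δ.
So k^(1−α) = α / (n + δ) = 0.47 / 0.081 = 5.8025.
k_gold = 5.8025^(1/0.53) ≈ 27.5920

k_gold ≈ 27.59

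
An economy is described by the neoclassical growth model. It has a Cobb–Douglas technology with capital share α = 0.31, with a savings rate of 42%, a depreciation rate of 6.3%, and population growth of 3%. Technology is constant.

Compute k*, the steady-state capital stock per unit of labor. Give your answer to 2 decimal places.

In steady state, investment equals break-even investment: s·k^α = (n + δ)·k.
Rearranging, k^(1−α) = s / (n + δ).
k^0.69 = 0.42 / (0.030 + 0.063) = 0.42 / 0.093 = 4.5161
k* = 4.5161^(1/0.69) ≈ 8.8906

k* ≈ 8.89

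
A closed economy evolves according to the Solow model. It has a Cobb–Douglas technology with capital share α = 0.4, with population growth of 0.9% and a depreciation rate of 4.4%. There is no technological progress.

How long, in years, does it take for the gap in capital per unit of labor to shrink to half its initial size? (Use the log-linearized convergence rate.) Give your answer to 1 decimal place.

half-life ≈ 21.8 years

Near the steady state the convergence rate is λ = (1 − α)(n + δ).
λ = (1 − 0.4) × 0.053 = 0.6 × 0.053 = 0.0318
Half-life = ln 2 / λ = 0.6931 / 0.0318 ≈ 21.80 years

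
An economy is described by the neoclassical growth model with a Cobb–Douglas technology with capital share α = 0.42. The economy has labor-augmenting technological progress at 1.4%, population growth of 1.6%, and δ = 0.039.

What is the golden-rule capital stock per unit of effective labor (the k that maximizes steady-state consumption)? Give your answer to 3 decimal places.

The golden rule sets f'(k) = n + g + δ, i.e. α·k^(α−1) = n + g + δ.
So k^(1−α) = α / (n + g + δ) = 0.42 / 0.069 = 6.0870.
k_gold = 6.0870^(1/0.58) ≈ 22.5123

k_gold ≈ 22.512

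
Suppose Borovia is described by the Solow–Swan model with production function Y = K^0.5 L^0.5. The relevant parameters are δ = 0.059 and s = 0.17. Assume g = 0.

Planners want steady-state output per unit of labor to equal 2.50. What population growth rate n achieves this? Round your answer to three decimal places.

n ≈ 0.009

At the steady state, Δk = 0, so s·k^α = (n + δ)·k.
Since y* = [s/(n + δ)]^(α/(1−α)), we have s/(n + δ) = (y*)^((1−α)/α) = 2.50^1 = 2.5000.
Therefore n + δ = s / 2.5000 = 0.17 / 2.5000 = 0.0680, so n = 0.0680 − 0.059 = 0.0090.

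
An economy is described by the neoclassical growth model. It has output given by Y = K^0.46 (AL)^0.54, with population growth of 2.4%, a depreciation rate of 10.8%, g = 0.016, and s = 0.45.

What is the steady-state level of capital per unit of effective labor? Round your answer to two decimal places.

k* = 7.84

At the steady state, Δk = 0, so s·k^α = (n + g + δ)·k.
Dividing both sides by k: k^(1−α) = s / (n + g + δ).
k^0.54 = 0.45 / (0.024 + 0.016 + 0.108) = 0.45 / 0.148 = 3.0405
k* = 3.0405^(1/0.54) ≈ 7.8405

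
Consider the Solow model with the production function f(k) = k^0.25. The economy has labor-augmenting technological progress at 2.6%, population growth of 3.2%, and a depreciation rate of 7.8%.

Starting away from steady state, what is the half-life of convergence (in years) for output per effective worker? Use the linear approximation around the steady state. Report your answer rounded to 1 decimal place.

about 6.8 years

Near the steady state the convergence rate is λ = (1 − α)(n + g + δ).
λ = (1 − 0.25) × 0.136 = 0.75 × 0.136 = 0.1020
Half-life = ln 2 / λ = 0.6931 / 0.1020 ≈ 6.80 years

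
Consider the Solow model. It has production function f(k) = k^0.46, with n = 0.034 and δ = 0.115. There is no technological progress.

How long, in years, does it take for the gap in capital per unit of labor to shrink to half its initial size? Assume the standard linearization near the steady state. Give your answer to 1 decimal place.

about 8.6 years

Near the steady state the convergence rate is λ = (1 − α)(n + δ).
λ = (1 − 0.46) × 0.149 = 0.54 × 0.149 = 0.08046
Half-life = ln 2 / λ = 0.6931 / 0.08046 ≈ 8.61 years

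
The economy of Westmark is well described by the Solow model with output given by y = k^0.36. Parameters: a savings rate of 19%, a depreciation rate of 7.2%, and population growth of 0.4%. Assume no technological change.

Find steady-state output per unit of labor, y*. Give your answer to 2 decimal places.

At the steady state, Δk = 0, so s·k^α = (n + δ)·k.
Dividing both sides by k: k^(1−α) = s / (n + δ).
k^0.64 = 0.19 / (0.004 + 0.072) = 0.19 / 0.076 = 2.5000
k* = 2.5000^(1/0.64) ≈ 4.1858
y* = (k*)^α = 4.1858^0.36 ≈ 1.6743

y* = 1.67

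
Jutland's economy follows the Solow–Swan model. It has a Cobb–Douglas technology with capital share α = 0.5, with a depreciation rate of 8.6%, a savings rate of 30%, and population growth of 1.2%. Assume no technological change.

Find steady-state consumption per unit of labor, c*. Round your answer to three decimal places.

At the steady state, Δk = 0, so s·k^α = (n + δ)·k.
Rearranging, k^(1−α) = s / (n + δ).
k^0.5 = 0.30 / (0.012 + 0.086) = 0.30 / 0.098 = 3.0612
k* = 3.0612^(1/0.5) ≈ 9.3709
y* = (k*)^α = 9.3709^0.5 ≈ 3.0612
c* = (1 − s)·y* = (1 − 0.30) × 3.0612 ≈ 2.1428

c* ≈ 2.143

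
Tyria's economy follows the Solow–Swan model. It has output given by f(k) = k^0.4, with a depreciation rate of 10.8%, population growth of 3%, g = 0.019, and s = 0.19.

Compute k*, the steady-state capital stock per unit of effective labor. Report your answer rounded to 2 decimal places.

Steady state requires s·f(k) = (n + g + δ)·k, i.e. s·k^α = (n + g + δ)·k.
Rearranging, k^(1−α) = s / (n + g + δ).
k^0.6 = 0.19 / (0.030 + 0.019 + 0.108) = 0.19 / 0.157 = 1.2102
k* = 1.2102^(1/0.6) ≈ 1.3743

k* = 1.37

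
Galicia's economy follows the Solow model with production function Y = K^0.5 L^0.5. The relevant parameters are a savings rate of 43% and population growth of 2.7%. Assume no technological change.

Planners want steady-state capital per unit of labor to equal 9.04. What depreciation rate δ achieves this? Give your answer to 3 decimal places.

δ ≈ 0.116

At the steady state, Δk = 0, so s·k^α = (n + δ)·k.
So s / (n + δ) = (k*)^(1−α) = 9.04^0.5 = 3.0067.
Therefore n + δ = s / 3.0067 = 0.43 / 3.0067 = 0.1430, so δ = 0.1430 − 0.027 = 0.1160.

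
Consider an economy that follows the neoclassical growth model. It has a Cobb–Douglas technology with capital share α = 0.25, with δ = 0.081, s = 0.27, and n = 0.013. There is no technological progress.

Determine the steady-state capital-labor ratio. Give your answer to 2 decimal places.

At the steady state, Δk = 0, so s·k^α = (n + δ)·k.
Rearranging, k^(1−α) = s / (n + δ).
k^0.75 = 0.27 / (0.013 + 0.081) = 0.27 / 0.094 = 2.8723
k* = 2.8723^(1/0.75) ≈ 4.0829

k* = 4.08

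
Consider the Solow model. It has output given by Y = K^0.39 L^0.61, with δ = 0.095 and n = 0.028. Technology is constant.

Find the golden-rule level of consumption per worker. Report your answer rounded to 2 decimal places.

c_gold ≈ 1.28

At the golden rule, f'(k) = n + δ, so α·k^(α−1) = n + δ and k_gold = (α/(n + δ))^(1/(1−α)).
k_gold = (0.39/0.123)^(1/0.61) = 3.1707^1.6393 ≈ 6.6305
c_gold = f(k_gold) − (n + δ)·k_gold = 2.0912 − 0.123×6.6305 ≈ 1.2756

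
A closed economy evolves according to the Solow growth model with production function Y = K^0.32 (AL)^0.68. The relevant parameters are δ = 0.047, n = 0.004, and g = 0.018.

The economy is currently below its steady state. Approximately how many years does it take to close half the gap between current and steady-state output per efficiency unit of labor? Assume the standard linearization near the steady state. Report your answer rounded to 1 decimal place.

t_½ ≈ 14.8 years

Near the steady state the convergence rate is λ = (1 − α)(n + g + δ).
λ = (1 − 0.32) × 0.069 = 0.68 × 0.069 = 0.04692
Half-life = ln 2 / λ = 0.6931 / 0.04692 ≈ 14.77 years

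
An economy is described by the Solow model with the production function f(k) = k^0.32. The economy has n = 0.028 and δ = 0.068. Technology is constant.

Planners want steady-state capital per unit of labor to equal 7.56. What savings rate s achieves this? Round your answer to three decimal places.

In steady state, investment equals break-even investment: s·k^α = (n + δ)·k.
So s / (n + δ) = (k*)^(1−α) = 7.56^0.68 = 3.9573.
Therefore s = 3.9573 × (n + δ) = 3.9573 × 0.096 = 0.3799.

s ≈ 0.380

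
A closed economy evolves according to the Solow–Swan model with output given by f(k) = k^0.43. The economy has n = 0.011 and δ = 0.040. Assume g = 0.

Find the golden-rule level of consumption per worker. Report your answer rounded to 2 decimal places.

At the golden rule, f'(k) = n + δ, so α·k^(α−1) = n + δ and k_gold = (α/(n + δ))^(1/(1−α)).
k_gold = (0.43/0.051)^(1/0.57) = 8.4314^1.7544 ≈ 42.1113
c_gold = f(k_gold) − (n + δ)·k_gold = 4.9945 − 0.051×42.1113 ≈ 2.8468

c_gold ≈ 2.85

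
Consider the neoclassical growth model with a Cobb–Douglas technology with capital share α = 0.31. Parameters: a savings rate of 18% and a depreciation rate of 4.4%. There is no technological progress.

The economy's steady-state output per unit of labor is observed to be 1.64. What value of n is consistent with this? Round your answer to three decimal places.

Steady state requires s·f(k) = (n + δ)·k, i.e. s·k^α = (n + δ)·k.
Since y* = [s/(n + δ)]^(α/(1−α)), we have s/(n + δ) = (y*)^((1−α)/α) = 1.64^2.2258 = 3.0075.
Therefore n + δ = s / 3.0075 = 0.18 / 3.0075 = 0.0599, so n = 0.0599 − 0.044 = 0.0159.

n ≈ 0.016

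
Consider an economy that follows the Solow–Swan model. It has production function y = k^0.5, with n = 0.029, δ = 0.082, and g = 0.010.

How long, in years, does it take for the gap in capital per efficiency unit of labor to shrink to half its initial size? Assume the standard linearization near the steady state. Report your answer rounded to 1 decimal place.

Near the steady state the convergence rate is λ = (1 − α)(n + g + δ).
λ = (1 − 0.5) × 0.121 = 0.5 × 0.121 = 0.0605
Half-life = ln 2 / λ = 0.6931 / 0.0605 ≈ 11.46 years

about 11.5 years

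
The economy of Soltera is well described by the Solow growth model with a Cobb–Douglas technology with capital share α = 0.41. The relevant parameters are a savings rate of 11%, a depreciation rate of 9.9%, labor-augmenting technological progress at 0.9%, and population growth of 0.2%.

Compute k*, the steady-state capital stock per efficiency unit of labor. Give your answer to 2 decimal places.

k* = 1.00

In steady state, investment equals break-even investment: s·k^α = (n + g + δ)·k.
Rearranging, k^(1−α) = s / (n + g + δ).
k^0.59 = 0.11 / (0.002 + 0.009 + 0.099) = 0.11 / 0.110 = 1.0000
k* = 1.0000^(1/0.59) ≈ 1.0000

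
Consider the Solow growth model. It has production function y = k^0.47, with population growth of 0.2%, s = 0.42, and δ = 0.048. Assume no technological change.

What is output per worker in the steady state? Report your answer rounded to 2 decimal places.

y* = 6.60

In steady state, investment equals break-even investment: s·k^α = (n + δ)·k.
Rearranging, k^(1−α) = s / (n + δ).
k^0.53 = 0.42 / (0.002 + 0.048) = 0.42 / 0.050 = 8.4000
k* = 8.4000^(1/0.53) ≈ 55.4528
y* = (k*)^α = 55.4528^0.47 ≈ 6.6015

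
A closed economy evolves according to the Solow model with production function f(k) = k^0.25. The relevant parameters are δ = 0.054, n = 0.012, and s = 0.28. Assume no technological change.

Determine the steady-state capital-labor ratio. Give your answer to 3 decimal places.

At the steady state, Δk = 0, so s·k^α = (n + δ)·k.
Dividing both sides by k: k^(1−α) = s / (n + δ).
k^0.75 = 0.28 / (0.012 + 0.054) = 0.28 / 0.066 = 4.2424
k* = 4.2424^(1/0.75) ≈ 6.8678

k* ≈ 6.868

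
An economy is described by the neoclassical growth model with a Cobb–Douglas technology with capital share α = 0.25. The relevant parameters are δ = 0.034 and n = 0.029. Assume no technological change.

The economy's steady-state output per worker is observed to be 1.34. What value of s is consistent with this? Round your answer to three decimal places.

At the steady state, Δk = 0, so s·k^α = (n + δ)·k.
Since y* = [s/(n + δ)]^(α/(1−α)), we have s/(n + δ) = (y*)^((1−α)/α) = 1.34^3 = 2.4061.
Therefore s = 2.4061 × (n + δ) = 2.4061 × 0.063 = 0.1516.

s ≈ 0.152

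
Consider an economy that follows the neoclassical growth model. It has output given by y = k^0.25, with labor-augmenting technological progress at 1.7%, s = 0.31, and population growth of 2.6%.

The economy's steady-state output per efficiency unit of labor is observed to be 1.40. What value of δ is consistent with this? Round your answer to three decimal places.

In steady state, investment equals break-even investment: s·k^α = (n + g + δ)·k.
Since y* = [s/(n + g + δ)]^(α/(1−α)), we have s/(n + g + δ) = (y*)^((1−α)/α) = 1.40^3 = 2.7440.
Therefore n + g + δ = s / 2.7440 = 0.31 / 2.7440 = 0.1130, so δ = 0.1130 − 0.043 = 0.0700.

δ ≈ 0.070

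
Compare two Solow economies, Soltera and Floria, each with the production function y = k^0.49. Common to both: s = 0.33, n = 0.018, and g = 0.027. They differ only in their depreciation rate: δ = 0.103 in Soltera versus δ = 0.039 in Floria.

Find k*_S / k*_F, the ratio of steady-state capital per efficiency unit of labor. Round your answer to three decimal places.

Steady-state k* = [s/(n + g + δ)]^(1/(1−α)), so the ratio is [ (s_S/(n + g + δ)_S) / (s_F/(n + g + δ)_F) ]^1.9608.
s_S/(n + g + δ)_S = 0.33/0.148 = 2.2297; s_F/(n + g + δ)_F = 0.33/0.084 = 3.9286.
Ratio = (2.2297/3.9286)^1.9608 = 0.5676^1.9608 ≈ 0.3294

ratio ≈ 0.329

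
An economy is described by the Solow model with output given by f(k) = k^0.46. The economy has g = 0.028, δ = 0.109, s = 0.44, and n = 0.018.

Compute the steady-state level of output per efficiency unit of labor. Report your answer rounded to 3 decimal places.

At the steady state, Δk = 0, so s·k^α = (n + g + δ)·k.
Dividing both sides by k: k^(1−α) = s / (n + g + δ).
k^0.54 = 0.44 / (0.018 + 0.028 + 0.109) = 0.44 / 0.155 = 2.8387
k* = 2.8387^(1/0.54) ≈ 6.9041
y* = (k*)^α = 6.9041^0.46 ≈ 2.4321

y* = 2.432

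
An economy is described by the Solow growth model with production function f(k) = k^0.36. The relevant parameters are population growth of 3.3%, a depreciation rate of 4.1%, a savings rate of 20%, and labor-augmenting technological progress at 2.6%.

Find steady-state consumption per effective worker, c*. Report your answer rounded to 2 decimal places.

Steady state requires s·f(k) = (n + g + δ)·k, i.e. s·k^α = (n + g + δ)·k.
Rearranging, k^(1−α) = s / (n + g + δ).
k^0.64 = 0.20 / (0.033 + 0.026 + 0.041) = 0.20 / 0.100 = 2.0000
k* = 2.0000^(1/0.64) ≈ 2.9537
y* = (k*)^α = 2.9537^0.36 ≈ 1.4768
c* = (1 − s)·y* = (1 − 0.20) × 1.4768 ≈ 1.1814

c* = 1.18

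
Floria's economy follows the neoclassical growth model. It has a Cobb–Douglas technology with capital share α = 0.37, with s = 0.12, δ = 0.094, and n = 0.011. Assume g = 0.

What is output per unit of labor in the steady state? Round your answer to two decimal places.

Steady state requires s·f(k) = (n + δ)·k, i.e. s·k^α = (n + δ)·k.
Dividing both sides by k: k^(1−α) = s / (n + δ).
k^0.63 = 0.12 / (0.011 + 0.094) = 0.12 / 0.105 = 1.1429
k* = 1.1429^(1/0.63) ≈ 1.2362
y* = (k*)^α = 1.2362^0.37 ≈ 1.0816

y* = 1.08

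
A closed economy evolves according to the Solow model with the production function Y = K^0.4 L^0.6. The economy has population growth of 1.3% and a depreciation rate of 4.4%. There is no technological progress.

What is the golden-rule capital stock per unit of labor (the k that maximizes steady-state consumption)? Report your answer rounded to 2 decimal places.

k_gold ≈ 25.72

The golden rule sets f'(k) = n + δ, i.e. α·k^(α−1) = n + δ.
So k^(1−α) = α / (n + δ) = 0.4 / 0.057 = 7.0175.
k_gold = 7.0175^(1/0.6) ≈ 25.7220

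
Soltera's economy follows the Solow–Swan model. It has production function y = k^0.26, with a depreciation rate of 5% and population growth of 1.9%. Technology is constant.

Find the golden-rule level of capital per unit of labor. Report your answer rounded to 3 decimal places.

k_gold ≈ 6.005

The golden rule sets f'(k) = n + δ, i.e. α·k^(α−1) = n + δ.
So k^(1−α) = α / (n + δ) = 0.26 / 0.069 = 3.7681.
k_gold = 3.7681^(1/0.74) ≈ 6.0054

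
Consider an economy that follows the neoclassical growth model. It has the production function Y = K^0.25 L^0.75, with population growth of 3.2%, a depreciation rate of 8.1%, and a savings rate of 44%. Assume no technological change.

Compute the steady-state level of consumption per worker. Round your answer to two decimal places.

c* = 0.88

In steady state, investment equals break-even investment: s·k^α = (n + δ)·k.
Rearranging, k^(1−α) = s / (n + δ).
k^0.75 = 0.44 / (0.032 + 0.081) = 0.44 / 0.113 = 3.8938
k* = 3.8938^(1/0.75) ≈ 6.1258
y* = (k*)^α = 6.1258^0.25 ≈ 1.5732
c* = (1 − s)·y* = (1 − 0.44) × 1.5732 ≈ 0.8810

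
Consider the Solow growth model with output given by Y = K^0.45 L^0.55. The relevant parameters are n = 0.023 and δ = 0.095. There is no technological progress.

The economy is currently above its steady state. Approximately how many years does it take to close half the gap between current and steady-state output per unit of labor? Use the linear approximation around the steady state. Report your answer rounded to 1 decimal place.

half-life ≈ 10.7 years

Near the steady state the convergence rate is λ = (1 − α)(n + δ).
λ = (1 − 0.45) × 0.118 = 0.55 × 0.118 = 0.0649
Half-life = ln 2 / λ = 0.6931 / 0.0649 ≈ 10.68 years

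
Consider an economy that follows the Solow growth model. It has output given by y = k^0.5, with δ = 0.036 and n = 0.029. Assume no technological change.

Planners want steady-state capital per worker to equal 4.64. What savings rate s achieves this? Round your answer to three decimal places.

s ≈ 0.140

At the steady state, Δk = 0, so s·k^α = (n + δ)·k.
So s / (n + δ) = (k*)^(1−α) = 4.64^0.5 = 2.1541.
Therefore s = 2.1541 × (n + δ) = 2.1541 × 0.065 = 0.1400.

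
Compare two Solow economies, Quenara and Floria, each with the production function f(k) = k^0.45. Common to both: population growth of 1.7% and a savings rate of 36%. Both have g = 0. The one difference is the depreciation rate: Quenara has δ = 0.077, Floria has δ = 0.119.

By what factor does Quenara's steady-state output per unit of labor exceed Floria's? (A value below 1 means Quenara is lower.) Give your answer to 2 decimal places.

ratio ≈ 1.35

Steady-state y* = [s/(n + δ)]^(α/(1−α)), so the ratio is [ (s_Q/(n + δ)_Q) / (s_F/(n + δ)_F) ]^0.8182.
s_Q/(n + δ)_Q = 0.36/0.094 = 3.8298; s_F/(n + δ)_F = 0.36/0.136 = 2.6471.
Ratio = (3.8298/2.6471)^0.8182 = 1.4468^0.8182 ≈ 1.3528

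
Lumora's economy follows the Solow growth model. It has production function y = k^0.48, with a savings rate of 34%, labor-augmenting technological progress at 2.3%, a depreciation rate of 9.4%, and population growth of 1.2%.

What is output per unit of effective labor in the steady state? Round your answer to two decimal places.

y* = 2.45

At the steady state, Δk = 0, so s·k^α = (n + g + δ)·k.
Dividing both sides by k: k^(1−α) = s / (n + g + δ).
k^0.52 = 0.34 / (0.012 + 0.023 + 0.094) = 0.34 / 0.129 = 2.6357
k* = 2.6357^(1/0.52) ≈ 6.4479
y* = (k*)^α = 6.4479^0.48 ≈ 2.4464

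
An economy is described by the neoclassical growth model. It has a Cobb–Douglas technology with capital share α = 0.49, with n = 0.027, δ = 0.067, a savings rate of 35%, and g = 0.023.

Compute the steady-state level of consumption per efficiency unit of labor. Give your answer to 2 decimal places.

Steady state requires s·f(k) = (n + g + δ)·k, i.e. s·k^α = (n + g + δ)·k.
Dividing both sides by k: k^(1−α) = s / (n + g + δ).
k^0.51 = 0.35 / (0.027 + 0.023 + 0.067) = 0.35 / 0.117 = 2.9915
k* = 2.9915^(1/0.51) ≈ 8.5727
y* = (k*)^α = 8.5727^0.49 ≈ 2.8657
c* = (1 − s)·y* = (1 − 0.35) × 2.8657 ≈ 1.8627

c* ≈ 1.86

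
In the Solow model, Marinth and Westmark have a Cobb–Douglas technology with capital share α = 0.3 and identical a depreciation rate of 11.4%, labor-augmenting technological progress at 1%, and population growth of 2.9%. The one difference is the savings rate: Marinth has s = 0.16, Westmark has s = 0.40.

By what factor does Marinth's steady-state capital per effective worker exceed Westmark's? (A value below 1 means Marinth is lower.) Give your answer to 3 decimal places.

Steady-state k* = [s/(n + g + δ)]^(1/(1−α)), so the ratio is [ (s_M/(n + g + δ)_M) / (s_W/(n + g + δ)_W) ]^1.4286.
s_M/(n + g + δ)_M = 0.16/0.153 = 1.0458; s_W/(n + g + δ)_W = 0.40/0.153 = 2.6144.
Ratio = (1.0458/2.6144)^1.4286 = 0.4000^1.4286 ≈ 0.2701

k*_M / k*_W ≈ 0.270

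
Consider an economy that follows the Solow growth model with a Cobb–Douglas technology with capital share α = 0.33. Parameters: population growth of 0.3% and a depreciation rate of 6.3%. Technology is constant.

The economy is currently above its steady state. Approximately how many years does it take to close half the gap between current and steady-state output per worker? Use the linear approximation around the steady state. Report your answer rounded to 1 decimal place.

t_½ ≈ 15.7 years

Near the steady state the convergence rate is λ = (1 − α)(n + δ).
λ = (1 − 0.33) × 0.066 = 0.67 × 0.066 = 0.04422
Half-life = ln 2 / λ = 0.6931 / 0.04422 ≈ 15.67 years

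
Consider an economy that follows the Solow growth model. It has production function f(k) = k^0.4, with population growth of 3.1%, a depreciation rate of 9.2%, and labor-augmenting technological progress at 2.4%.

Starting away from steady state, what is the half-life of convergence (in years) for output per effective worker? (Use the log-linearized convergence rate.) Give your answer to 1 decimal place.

half-life ≈ 7.9 years

Near the steady state the convergence rate is λ = (1 − α)(n + g + δ).
λ = (1 − 0.4) × 0.147 = 0.6 × 0.147 = 0.0882
Half-life = ln 2 / λ = 0.6931 / 0.0882 ≈ 7.86 years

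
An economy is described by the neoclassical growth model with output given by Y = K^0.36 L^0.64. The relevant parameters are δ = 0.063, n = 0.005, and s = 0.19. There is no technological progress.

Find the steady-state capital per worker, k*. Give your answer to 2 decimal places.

In steady state, investment equals break-even investment: s·k^α = (n + δ)·k.
Rearranging, k^(1−α) = s / (n + δ).
k^0.64 = 0.19 / (0.005 + 0.063) = 0.19 / 0.068 = 2.7941
k* = 2.7941^(1/0.64) ≈ 4.9803

k* = 4.98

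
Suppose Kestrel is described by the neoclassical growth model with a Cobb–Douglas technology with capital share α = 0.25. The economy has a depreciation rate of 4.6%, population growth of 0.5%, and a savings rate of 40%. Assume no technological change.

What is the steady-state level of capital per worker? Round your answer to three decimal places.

k* = 15.583

At the steady state, Δk = 0, so s·k^α = (n + δ)·k.
Dividing both sides by k: k^(1−α) = s / (n + δ).
k^0.75 = 0.40 / (0.005 + 0.046) = 0.40 / 0.051 = 7.8431
k* = 7.8431^(1/0.75) ≈ 15.5830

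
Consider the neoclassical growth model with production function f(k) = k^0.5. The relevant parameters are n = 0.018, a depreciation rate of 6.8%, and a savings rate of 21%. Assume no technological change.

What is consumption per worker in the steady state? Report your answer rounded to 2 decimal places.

c* = 1.93

In steady state, investment equals break-even investment: s·k^α = (n + δ)·k.
Dividing both sides by k: k^(1−α) = s / (n + δ).
k^0.5 = 0.21 / (0.018 + 0.068) = 0.21 / 0.086 = 2.4419
k* = 2.4419^(1/0.5) ≈ 5.9629
y* = (k*)^α = 5.9629^0.5 ≈ 2.4419
c* = (1 − s)·y* = (1 − 0.21) × 2.4419 ≈ 1.9291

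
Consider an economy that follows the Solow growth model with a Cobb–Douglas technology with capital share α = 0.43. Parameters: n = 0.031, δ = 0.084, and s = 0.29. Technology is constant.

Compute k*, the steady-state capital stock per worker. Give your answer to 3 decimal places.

k* = 5.067

At the steady state, Δk = 0, so s·k^α = (n + δ)·k.
Rearranging, k^(1−α) = s / (n + δ).
k^0.57 = 0.29 / (0.031 + 0.084) = 0.29 / 0.115 = 2.5217
k* = 2.5217^(1/0.57) ≈ 5.0667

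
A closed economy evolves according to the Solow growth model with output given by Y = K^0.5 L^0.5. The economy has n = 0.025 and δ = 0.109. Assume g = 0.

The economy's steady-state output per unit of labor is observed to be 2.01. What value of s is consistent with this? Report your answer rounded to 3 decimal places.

Steady state requires s·f(k) = (n + δ)·k, i.e. s·k^α = (n + δ)·k.
Since y* = [s/(n + δ)]^(α/(1−α)), we have s/(n + δ) = (y*)^((1−α)/α) = 2.01^1 = 2.0100.
Therefore s = 2.0100 × (n + δ) = 2.0100 × 0.134 = 0.2693.

s ≈ 0.269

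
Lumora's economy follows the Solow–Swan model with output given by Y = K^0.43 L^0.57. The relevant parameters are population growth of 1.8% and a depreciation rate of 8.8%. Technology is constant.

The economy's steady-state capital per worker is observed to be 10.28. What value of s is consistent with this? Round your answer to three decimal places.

Steady state requires s·f(k) = (n + δ)·k, i.e. s·k^α = (n + δ)·k.
So s / (n + δ) = (k*)^(1−α) = 10.28^0.57 = 3.7743.
Therefore s = 3.7743 × (n + δ) = 3.7743 × 0.106 = 0.4001.

s ≈ 0.400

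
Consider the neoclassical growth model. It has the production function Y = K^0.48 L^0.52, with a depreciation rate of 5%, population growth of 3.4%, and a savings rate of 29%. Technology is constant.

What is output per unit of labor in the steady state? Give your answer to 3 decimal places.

y* = 3.139

Steady state requires s·f(k) = (n + δ)·k, i.e. s·k^α = (n + δ)·k.
Rearranging, k^(1−α) = s / (n + δ).
k^0.52 = 0.29 / (0.034 + 0.050) = 0.29 / 0.084 = 3.4524
k* = 3.4524^(1/0.52) ≈ 10.8355
y* = (k*)^α = 10.8355^0.48 ≈ 3.1385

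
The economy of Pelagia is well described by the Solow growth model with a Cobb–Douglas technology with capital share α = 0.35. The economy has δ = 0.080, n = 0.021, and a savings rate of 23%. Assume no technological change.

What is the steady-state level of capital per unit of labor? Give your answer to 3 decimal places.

k* = 3.547

At the steady state, Δk = 0, so s·k^α = (n + δ)·k.
Rearranging, k^(1−α) = s / (n + δ).
k^0.65 = 0.23 / (0.021 + 0.080) = 0.23 / 0.101 = 2.2772
k* = 2.2772^(1/0.65) ≈ 3.5469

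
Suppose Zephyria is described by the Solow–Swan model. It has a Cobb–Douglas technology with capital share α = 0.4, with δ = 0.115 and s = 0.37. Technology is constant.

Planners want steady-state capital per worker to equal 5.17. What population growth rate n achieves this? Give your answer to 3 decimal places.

n ≈ 0.023

Steady state requires s·f(k) = (n + δ)·k, i.e. s·k^α = (n + δ)·k.
So s / (n + δ) = (k*)^(1−α) = 5.17^0.6 = 2.6798.
Therefore n + δ = s / 2.6798 = 0.37 / 2.6798 = 0.1381, so n = 0.1381 − 0.115 = 0.0231.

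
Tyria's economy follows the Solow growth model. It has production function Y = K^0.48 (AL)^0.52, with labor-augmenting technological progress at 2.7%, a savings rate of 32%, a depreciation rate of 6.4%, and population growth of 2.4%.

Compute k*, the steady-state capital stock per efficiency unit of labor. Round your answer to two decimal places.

At the steady state, Δk = 0, so s·k^α = (n + g + δ)·k.
Rearranging, k^(1−α) = s / (n + g + δ).
k^0.52 = 0.32 / (0.024 + 0.027 + 0.064) = 0.32 / 0.115 = 2.7826
k* = 2.7826^(1/0.52) ≈ 7.1567

k* = 7.16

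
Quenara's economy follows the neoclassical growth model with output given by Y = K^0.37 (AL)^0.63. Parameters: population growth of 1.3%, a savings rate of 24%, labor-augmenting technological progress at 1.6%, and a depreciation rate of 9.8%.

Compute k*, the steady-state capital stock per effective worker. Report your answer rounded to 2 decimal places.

k* ≈ 2.75

Steady state requires s·f(k) = (n + g + δ)·k, i.e. s·k^α = (n + g + δ)·k.
Dividing both sides by k: k^(1−α) = s / (n + g + δ).
k^0.63 = 0.24 / (0.013 + 0.016 + 0.098) = 0.24 / 0.127 = 1.8898
k* = 1.8898^(1/0.63) ≈ 2.7463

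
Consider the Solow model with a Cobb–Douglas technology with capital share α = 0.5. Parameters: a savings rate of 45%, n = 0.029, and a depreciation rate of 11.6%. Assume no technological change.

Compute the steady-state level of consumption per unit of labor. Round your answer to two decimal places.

Steady state requires s·f(k) = (n + δ)·k, i.e. s·k^α = (n + δ)·k.
Rearranging, k^(1−α) = s / (n + δ).
k^0.5 = 0.45 / (0.029 + 0.116) = 0.45 / 0.145 = 3.1034
k* = 3.1034^(1/0.5) ≈ 9.6311
y* = (k*)^α = 9.6311^0.5 ≈ 3.1034
c* = (1 − s)·y* = (1 − 0.45) × 3.1034 ≈ 1.7069

c* = 1.71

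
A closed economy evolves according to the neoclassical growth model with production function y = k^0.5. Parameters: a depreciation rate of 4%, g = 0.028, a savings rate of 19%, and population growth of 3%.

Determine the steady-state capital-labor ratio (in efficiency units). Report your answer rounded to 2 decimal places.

k* ≈ 3.76

In steady state, investment equals break-even investment: s·k^α = (n + g + δ)·k.
Rearranging, k^(1−α) = s / (n + g + δ).
k^0.5 = 0.19 / (0.030 + 0.028 + 0.040) = 0.19 / 0.098 = 1.9388
k* = 1.9388^(1/0.5) ≈ 3.7589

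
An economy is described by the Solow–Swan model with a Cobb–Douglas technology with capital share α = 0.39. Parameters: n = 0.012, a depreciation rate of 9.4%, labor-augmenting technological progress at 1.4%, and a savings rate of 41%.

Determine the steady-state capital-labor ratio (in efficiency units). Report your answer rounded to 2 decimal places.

k* ≈ 7.49

At the steady state, Δk = 0, so s·k^α = (n + g + δ)·k.
Dividing both sides by k: k^(1−α) = s / (n + g + δ).
k^0.61 = 0.41 / (0.012 + 0.014 + 0.094) = 0.41 / 0.120 = 3.4167
k* = 3.4167^(1/0.61) ≈ 7.4949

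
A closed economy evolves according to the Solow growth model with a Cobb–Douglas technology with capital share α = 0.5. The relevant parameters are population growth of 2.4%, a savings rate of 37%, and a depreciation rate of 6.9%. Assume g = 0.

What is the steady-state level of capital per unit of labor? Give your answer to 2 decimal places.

In steady state, investment equals break-even investment: s·k^α = (n + δ)·k.
Rearranging, k^(1−α) = s / (n + δ).
k^0.5 = 0.37 / (0.024 + 0.069) = 0.37 / 0.093 = 3.9785
k* = 3.9785^(1/0.5) ≈ 15.8285

k* ≈ 15.83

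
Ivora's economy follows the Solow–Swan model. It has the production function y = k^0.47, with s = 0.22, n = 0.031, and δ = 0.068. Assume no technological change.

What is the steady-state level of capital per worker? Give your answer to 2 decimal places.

In steady state, investment equals break-even investment: s·k^α = (n + δ)·k.
Dividing both sides by k: k^(1−α) = s / (n + δ).
k^0.53 = 0.22 / (0.031 + 0.068) = 0.22 / 0.099 = 2.2222
k* = 2.2222^(1/0.53) ≈ 4.5114

k* = 4.51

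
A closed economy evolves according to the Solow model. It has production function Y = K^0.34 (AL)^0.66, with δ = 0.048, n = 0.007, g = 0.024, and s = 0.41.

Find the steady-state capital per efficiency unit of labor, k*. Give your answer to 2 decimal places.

In steady state, investment equals break-even investment: s·k^α = (n + g + δ)·k.
Rearranging, k^(1−α) = s / (n + g + δ).
k^0.66 = 0.41 / (0.007 + 0.024 + 0.048) = 0.41 / 0.079 = 5.1899
k* = 5.1899^(1/0.66) ≈ 12.1220

k* = 12.12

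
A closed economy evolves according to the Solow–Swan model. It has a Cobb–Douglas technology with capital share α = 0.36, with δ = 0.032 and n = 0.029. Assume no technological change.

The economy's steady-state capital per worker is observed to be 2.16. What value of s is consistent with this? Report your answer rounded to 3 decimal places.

s ≈ 0.100

Steady state requires s·f(k) = (n + δ)·k, i.e. s·k^α = (n + δ)·k.
So s / (n + δ) = (k*)^(1−α) = 2.16^0.64 = 1.6370.
Therefore s = 1.6370 × (n + δ) = 1.6370 × 0.061 = 0.0999.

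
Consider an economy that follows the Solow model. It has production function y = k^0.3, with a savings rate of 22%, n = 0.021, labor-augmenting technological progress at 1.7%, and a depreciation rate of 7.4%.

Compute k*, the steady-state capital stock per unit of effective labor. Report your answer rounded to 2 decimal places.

At the steady state, Δk = 0, so s·k^α = (n + g + δ)·k.
Dividing both sides by k: k^(1−α) = s / (n + g + δ).
k^0.7 = 0.22 / (0.021 + 0.017 + 0.074) = 0.22 / 0.112 = 1.9643
k* = 1.9643^(1/0.7) ≈ 2.6234

k* ≈ 2.62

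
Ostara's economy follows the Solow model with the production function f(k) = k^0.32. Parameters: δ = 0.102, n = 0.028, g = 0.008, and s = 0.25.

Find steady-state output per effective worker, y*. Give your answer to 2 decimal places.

In steady state, investment equals break-even investment: s·k^α = (n + g + δ)·k.
Dividing both sides by k: k^(1−α) = s / (n + g + δ).
k^0.68 = 0.25 / (0.028 + 0.008 + 0.102) = 0.25 / 0.138 = 1.8116
k* = 1.8116^(1/0.68) ≈ 2.3961
y* = (k*)^α = 2.3961^0.32 ≈ 1.3226

y* = 1.32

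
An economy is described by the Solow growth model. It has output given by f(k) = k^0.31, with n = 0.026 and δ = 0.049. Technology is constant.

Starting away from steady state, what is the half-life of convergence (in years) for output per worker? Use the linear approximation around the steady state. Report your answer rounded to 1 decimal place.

Near the steady state the convergence rate is λ = (1 − α)(n + δ).
λ = (1 − 0.31) × 0.075 = 0.69 × 0.075 = 0.05175
Half-life = ln 2 / λ = 0.6931 / 0.05175 ≈ 13.39 years

t_½ ≈ 13.4 years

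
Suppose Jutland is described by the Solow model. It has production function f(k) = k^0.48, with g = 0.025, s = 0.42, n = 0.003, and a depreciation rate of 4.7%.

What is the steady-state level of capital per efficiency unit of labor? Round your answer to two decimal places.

k* = 27.47

In steady state, investment equals break-even investment: s·k^α = (n + g + δ)·k.
Rearranging, k^(1−α) = s / (n + g + δ).
k^0.52 = 0.42 / (0.003 + 0.025 + 0.047) = 0.42 / 0.075 = 5.6000
k* = 5.6000^(1/0.52) ≈ 27.4678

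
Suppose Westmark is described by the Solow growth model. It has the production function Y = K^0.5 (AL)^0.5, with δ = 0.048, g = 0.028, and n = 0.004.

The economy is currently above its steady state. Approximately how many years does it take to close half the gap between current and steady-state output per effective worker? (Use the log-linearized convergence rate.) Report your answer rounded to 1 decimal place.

Near the steady state the convergence rate is λ = (1 − α)(n + g + δ).
λ = (1 − 0.5) × 0.080 = 0.5 × 0.080 = 0.0400
Half-life = ln 2 / λ = 0.6931 / 0.0400 ≈ 17.33 years

t_½ ≈ 17.3 years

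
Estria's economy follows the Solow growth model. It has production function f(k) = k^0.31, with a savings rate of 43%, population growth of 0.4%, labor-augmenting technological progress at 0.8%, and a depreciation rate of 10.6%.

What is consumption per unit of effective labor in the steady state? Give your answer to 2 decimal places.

c* ≈ 1.02

At the steady state, Δk = 0, so s·k^α = (n + g + δ)·k.
Rearranging, k^(1−α) = s / (n + g + δ).
k^0.69 = 0.43 / (0.004 + 0.008 + 0.106) = 0.43 / 0.118 = 3.6441
k* = 3.6441^(1/0.69) ≈ 6.5148
y* = (k*)^α = 6.5148^0.31 ≈ 1.7878
c* = (1 − s)·y* = (1 − 0.43) × 1.7878 ≈ 1.0190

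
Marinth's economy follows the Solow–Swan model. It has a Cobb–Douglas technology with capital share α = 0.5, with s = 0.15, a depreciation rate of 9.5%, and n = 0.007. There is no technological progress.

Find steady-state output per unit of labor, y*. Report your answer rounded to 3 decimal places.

Steady state requires s·f(k) = (n + δ)·k, i.e. s·k^α = (n + δ)·k.
Rearranging, k^(1−α) = s / (n + δ).
k^0.5 = 0.15 / (0.007 + 0.095) = 0.15 / 0.102 = 1.4706
k* = 1.4706^(1/0.5) ≈ 2.1627
y* = (k*)^α = 2.1627^0.5 ≈ 1.4706

y* = 1.471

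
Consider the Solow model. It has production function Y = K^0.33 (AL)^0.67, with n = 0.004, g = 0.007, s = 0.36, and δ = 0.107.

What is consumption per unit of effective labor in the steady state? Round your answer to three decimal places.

c* ≈ 1.109

At the steady state, Δk = 0, so s·k^α = (n + g + δ)·k.
Rearranging, k^(1−α) = s / (n + g + δ).
k^0.67 = 0.36 / (0.004 + 0.007 + 0.107) = 0.36 / 0.118 = 3.0508
k* = 3.0508^(1/0.67) ≈ 5.2845
y* = (k*)^α = 5.2845^0.33 ≈ 1.7322
c* = (1 − s)·y* = (1 − 0.36) × 1.7322 ≈ 1.1086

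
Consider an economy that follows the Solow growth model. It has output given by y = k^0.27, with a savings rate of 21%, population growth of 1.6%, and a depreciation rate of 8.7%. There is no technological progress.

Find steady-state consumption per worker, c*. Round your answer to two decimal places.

Steady state requires s·f(k) = (n + δ)·k, i.e. s·k^α = (n + δ)·k.
Dividing both sides by k: k^(1−α) = s / (n + δ).
k^0.73 = 0.21 / (0.016 + 0.087) = 0.21 / 0.103 = 2.0388
k* = 2.0388^(1/0.73) ≈ 2.6534
y* = (k*)^α = 2.6534^0.27 ≈ 1.3014
c* = (1 − s)·y* = (1 − 0.21) × 1.3014 ≈ 1.0281

c* = 1.03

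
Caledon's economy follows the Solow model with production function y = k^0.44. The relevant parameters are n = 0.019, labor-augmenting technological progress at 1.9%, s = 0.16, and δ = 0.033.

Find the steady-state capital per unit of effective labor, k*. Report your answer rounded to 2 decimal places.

At the steady state, Δk = 0, so s·k^α = (n + g + δ)·k.
Rearranging, k^(1−α) = s / (n + g + δ).
k^0.56 = 0.16 / (0.019 + 0.019 + 0.033) = 0.16 / 0.071 = 2.2535
k* = 2.2535^(1/0.56) ≈ 4.2668

k* = 4.27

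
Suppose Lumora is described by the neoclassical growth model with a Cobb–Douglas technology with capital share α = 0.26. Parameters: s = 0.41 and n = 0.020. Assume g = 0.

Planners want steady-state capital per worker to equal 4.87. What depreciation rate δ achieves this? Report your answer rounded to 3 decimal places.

δ ≈ 0.107

At the steady state, Δk = 0, so s·k^α = (n + δ)·k.
So s / (n + δ) = (k*)^(1−α) = 4.87^0.74 = 3.2268.
Therefore n + δ = s / 3.2268 = 0.41 / 3.2268 = 0.1271, so δ = 0.1271 − 0.020 = 0.1071.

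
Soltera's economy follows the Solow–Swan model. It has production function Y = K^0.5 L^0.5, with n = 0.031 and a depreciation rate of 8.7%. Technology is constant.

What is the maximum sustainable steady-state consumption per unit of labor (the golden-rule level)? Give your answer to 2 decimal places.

c_gold ≈ 2.12

At the golden rule, f'(k) = n + δ, so α·k^(α−1) = n + δ and k_gold = (α/(n + δ))^(1/(1−α)).
k_gold = (0.5/0.118)^(1/0.5) = 4.2373^2 ≈ 17.9547
c_gold = f(k_gold) − (n + δ)·k_gold = 4.2373 − 0.118×17.9547 ≈ 2.1186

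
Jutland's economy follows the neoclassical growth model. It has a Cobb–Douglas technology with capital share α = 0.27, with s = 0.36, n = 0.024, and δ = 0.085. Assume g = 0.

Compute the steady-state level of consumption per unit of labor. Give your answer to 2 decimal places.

c* ≈ 1.00

In steady state, investment equals break-even investment: s·k^α = (n + δ)·k.
Rearranging, k^(1−α) = s / (n + δ).
k^0.73 = 0.36 / (0.024 + 0.085) = 0.36 / 0.109 = 3.3028
k* = 3.3028^(1/0.73) ≈ 5.1380
y* = (k*)^α = 5.1380^0.27 ≈ 1.5557
c* = (1 − s)·y* = (1 − 0.36) × 1.5557 ≈ 0.9956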